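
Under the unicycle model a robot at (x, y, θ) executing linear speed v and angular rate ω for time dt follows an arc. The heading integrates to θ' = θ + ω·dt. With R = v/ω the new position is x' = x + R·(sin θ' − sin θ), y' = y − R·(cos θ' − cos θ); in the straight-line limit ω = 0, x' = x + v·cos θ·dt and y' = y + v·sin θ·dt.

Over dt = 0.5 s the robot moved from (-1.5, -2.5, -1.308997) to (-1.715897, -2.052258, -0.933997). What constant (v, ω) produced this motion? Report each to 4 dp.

v = -1.0000, ω = 0.7500

Δθ = -0.933997 − -1.308997 = 0.375000
ω = Δθ/dt = 0.375000/0.5 = 0.7500
R = −Δy/(cos θ' − cos θ) = -1.3333
v = R·ω = -1.3333·0.7500 = -1.0000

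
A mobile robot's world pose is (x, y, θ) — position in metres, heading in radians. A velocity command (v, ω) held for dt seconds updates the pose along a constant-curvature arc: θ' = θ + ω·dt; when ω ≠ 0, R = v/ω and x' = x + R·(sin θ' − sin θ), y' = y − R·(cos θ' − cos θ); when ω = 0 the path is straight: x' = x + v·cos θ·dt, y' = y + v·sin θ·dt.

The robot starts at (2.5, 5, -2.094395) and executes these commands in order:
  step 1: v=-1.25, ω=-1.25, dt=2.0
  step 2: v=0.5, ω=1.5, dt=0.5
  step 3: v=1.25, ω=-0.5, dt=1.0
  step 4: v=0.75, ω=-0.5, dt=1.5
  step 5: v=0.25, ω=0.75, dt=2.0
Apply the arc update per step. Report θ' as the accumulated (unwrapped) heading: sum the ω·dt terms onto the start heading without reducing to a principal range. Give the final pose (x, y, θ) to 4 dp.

(3.3710, 7.3638, -3.5944)

step 1: θ'=-4.5944 (R=1.0000) → pose (4.3591, 4.6177, -4.5944)
step 2: θ'=-3.8444 (R=0.3333) → pose (4.2435, 4.8328, -3.8444)
step 3: θ'=-4.3444 (R=-2.5000) → pose (3.5268, 5.8410, -4.3444)
step 4: θ'=-5.0944 (R=-1.5000) → pose (3.5345, 6.9398, -5.0944)
step 5: θ'=-3.5944 (R=0.3333) → pose (3.3710, 7.3638, -3.5944)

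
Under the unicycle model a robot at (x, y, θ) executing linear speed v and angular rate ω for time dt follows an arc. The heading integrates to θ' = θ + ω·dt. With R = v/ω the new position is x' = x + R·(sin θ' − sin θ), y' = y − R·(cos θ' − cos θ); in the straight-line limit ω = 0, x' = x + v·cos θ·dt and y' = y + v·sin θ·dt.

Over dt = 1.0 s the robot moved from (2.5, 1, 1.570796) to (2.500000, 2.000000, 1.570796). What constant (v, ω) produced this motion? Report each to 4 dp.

v = 1.0000, ω = 0.0000

Δθ = 1.570796 − 1.570796 = 0.000000
ω = Δθ/dt = 0.000000/1.0 = 0.0000
ω = 0 → v = (Δx·cos θ + Δy·sin θ)/dt = 1.0000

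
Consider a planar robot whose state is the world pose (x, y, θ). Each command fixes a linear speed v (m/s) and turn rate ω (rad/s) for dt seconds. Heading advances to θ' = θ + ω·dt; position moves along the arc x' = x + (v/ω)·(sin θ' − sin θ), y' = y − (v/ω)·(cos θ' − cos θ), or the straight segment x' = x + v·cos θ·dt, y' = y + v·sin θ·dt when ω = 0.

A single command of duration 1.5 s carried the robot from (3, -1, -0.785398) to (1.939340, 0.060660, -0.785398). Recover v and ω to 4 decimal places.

v = -1.0000, ω = 0.0000

Δθ = -0.785398 − -0.785398 = 0.000000
ω = Δθ/dt = 0.000000/1.5 = 0.0000
ω = 0 → v = (Δx·cos θ + Δy·sin θ)/dt = -1.0000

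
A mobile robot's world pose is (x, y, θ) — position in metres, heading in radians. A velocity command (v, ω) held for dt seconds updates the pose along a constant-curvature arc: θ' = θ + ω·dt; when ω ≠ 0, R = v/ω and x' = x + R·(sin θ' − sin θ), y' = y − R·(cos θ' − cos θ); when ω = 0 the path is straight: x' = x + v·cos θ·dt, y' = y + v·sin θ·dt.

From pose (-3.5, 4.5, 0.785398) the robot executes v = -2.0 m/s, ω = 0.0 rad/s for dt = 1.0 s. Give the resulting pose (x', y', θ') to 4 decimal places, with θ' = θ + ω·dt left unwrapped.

(-4.9142, 3.0858, 0.7854)

θ' = 0.7854 + 0.0·1.0 = 0.7854
ω = 0 → straight: x' = -3.5 + -2.0·cos(0.7854)·1.0 = -4.9142
y' = 4.5 + -2.0·sin(0.7854)·1.0 = 3.0858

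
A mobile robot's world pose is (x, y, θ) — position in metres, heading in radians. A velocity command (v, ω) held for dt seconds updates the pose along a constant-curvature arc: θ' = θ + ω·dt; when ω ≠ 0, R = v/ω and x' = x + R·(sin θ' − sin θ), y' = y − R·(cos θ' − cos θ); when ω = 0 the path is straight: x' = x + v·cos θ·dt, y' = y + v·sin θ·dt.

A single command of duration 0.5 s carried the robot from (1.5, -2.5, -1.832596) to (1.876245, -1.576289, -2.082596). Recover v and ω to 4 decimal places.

v = -2.0000, ω = -0.5000

Δθ = -2.082596 − -1.832596 = -0.250000
ω = Δθ/dt = -0.250000/0.5 = -0.5000
R = −Δy/(cos θ' − cos θ) = 4.0000
v = R·ω = 4.0000·-0.5000 = -2.0000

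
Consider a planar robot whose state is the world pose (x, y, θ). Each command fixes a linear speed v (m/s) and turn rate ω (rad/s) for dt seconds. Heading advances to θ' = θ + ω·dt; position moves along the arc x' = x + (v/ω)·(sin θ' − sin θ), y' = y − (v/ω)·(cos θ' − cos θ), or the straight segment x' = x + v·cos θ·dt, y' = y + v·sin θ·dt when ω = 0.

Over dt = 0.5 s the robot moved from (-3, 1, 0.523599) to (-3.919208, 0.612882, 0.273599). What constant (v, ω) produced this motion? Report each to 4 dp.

Δθ = 0.273599 − 0.523599 = -0.250000
ω = Δθ/dt = -0.250000/0.5 = -0.5000
R = Δx/(sin θ' − sin θ) = 4.0000
v = R·ω = 4.0000·-0.5000 = -2.0000

v = -2.0000, ω = -0.5000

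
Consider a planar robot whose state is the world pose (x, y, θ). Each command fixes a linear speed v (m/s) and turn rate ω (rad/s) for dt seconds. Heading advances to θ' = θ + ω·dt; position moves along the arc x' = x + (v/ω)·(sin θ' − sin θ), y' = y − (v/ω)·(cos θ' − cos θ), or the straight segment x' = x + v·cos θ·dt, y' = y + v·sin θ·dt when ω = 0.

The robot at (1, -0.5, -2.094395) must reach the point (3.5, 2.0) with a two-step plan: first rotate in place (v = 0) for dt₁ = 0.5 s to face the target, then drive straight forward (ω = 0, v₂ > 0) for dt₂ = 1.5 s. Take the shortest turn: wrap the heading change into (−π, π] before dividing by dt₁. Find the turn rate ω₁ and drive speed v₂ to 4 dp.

ω₁ = 5.7596, v₂ = 2.3570

heading to target = atan2(2−-0.5, 3.5−1) = 0.7854
Δθ = wrap(0.7854 − -2.0944) = 2.8798; ω₁ = Δθ/dt₁ = 5.7596
distance = √((3.5−1)² + (2−-0.5)²) = 3.5355; v₂ = distance/dt₂ = 2.3570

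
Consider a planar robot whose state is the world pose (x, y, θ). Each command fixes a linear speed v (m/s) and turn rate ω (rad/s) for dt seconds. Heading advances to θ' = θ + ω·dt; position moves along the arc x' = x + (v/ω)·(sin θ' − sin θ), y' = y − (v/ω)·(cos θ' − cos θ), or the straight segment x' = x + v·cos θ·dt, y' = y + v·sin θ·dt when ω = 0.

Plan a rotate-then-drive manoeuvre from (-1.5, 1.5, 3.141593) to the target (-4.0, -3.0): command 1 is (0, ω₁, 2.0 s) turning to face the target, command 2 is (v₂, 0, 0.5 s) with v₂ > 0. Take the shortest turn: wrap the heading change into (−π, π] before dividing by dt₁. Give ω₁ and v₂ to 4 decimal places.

heading to target = atan2(-3−1.5, -4−-1.5) = -2.0779
Δθ = wrap(-2.0779 − 3.1416) = 1.0637; ω₁ = Δθ/dt₁ = 0.5318
distance = √((-4−-1.5)² + (-3−1.5)²) = 5.1478; v₂ = distance/dt₂ = 10.2956

ω₁ = 0.5318, v₂ = 10.2956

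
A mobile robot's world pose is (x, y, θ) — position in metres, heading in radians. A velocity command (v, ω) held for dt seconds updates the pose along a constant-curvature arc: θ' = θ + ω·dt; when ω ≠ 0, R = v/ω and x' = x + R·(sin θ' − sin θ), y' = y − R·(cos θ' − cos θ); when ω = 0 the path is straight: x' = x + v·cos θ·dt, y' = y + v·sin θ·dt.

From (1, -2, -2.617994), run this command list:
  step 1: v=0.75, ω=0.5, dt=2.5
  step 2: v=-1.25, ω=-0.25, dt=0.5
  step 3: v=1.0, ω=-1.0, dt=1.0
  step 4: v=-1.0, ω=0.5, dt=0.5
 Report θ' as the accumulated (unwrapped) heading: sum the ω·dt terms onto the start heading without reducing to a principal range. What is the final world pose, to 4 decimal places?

(0.1573, -3.5089, -2.2430)

step 1: θ'=-1.3680 (R=1.5000) → pose (0.2807, -3.6012, -1.3680)
step 2: θ'=-1.4930 (R=5.0000) → pose (0.1934, -2.9827, -1.4930)
step 3: θ'=-2.4930 (R=-1.0000) → pose (-0.1995, -3.8574, -2.4930)
step 4: θ'=-2.2430 (R=-2.0000) → pose (0.1573, -3.5089, -2.2430)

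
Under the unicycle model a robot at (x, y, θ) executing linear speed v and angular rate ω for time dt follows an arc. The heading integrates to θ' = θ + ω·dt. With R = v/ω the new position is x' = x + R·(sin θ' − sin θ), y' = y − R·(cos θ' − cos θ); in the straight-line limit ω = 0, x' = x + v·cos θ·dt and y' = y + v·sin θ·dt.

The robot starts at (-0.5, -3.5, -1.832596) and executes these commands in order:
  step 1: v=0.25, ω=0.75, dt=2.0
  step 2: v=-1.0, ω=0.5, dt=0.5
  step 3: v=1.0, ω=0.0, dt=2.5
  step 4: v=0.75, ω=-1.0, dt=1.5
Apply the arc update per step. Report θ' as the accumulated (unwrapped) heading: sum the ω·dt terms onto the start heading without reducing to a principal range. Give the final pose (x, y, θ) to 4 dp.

step 1: θ'=-0.3326 (R=0.3333) → pose (-0.2869, -3.9013, -0.3326)
step 2: θ'=-0.0826 (R=-2.0000) → pose (-0.7748, -3.7986, -0.0826)
step 3: θ'=-0.0826 (straight) → pose (1.7166, -4.0048, -0.0826)
step 4: θ'=-1.5826 (R=-0.7500) → pose (2.4047, -4.7611, -1.5826)

(2.4047, -4.7611, -1.5826)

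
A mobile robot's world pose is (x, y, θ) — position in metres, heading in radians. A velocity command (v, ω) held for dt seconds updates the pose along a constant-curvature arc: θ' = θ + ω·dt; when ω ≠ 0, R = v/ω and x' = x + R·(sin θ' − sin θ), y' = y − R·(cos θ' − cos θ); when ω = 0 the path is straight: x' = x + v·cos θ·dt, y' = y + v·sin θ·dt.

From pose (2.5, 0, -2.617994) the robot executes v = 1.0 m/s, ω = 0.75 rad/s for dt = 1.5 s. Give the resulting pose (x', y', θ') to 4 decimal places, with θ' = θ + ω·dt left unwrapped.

(1.8374, -1.2583, -1.4930)

θ' = -2.6180 + 0.75·1.5 = -1.4930
R = v/ω = 1.0/0.75 = 1.3333
x' = 2.5 + 1.3333·(sin -1.4930 − sin -2.6180) = 1.8374
y' = 0 − 1.3333·(cos -1.4930 − cos -2.6180) = -1.2583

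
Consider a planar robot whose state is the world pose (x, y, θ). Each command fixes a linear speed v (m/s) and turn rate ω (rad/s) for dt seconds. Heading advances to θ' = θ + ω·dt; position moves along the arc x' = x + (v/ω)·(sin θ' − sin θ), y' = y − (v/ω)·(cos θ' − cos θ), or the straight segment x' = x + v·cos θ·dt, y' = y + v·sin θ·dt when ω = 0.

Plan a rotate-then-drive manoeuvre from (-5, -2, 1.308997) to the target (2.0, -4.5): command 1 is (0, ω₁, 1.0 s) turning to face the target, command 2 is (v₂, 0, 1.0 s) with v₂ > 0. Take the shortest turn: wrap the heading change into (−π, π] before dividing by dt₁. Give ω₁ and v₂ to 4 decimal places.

ω₁ = -1.6520, v₂ = 7.4330

heading to target = atan2(-4.5−-2, 2−-5) = -0.3430
Δθ = wrap(-0.3430 − 1.3090) = -1.6520; ω₁ = Δθ/dt₁ = -1.6520
distance = √((2−-5)² + (-4.5−-2)²) = 7.4330; v₂ = distance/dt₂ = 7.4330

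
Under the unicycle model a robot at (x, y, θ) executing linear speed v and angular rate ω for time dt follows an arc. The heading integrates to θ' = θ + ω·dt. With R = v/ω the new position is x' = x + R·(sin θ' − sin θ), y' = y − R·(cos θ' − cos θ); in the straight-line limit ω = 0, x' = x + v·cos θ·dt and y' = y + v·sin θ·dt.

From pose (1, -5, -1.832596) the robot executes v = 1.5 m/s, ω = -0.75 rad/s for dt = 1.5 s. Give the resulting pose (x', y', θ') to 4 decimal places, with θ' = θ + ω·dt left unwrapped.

θ' = -1.8326 + -0.75·1.5 = -2.9576
R = v/ω = 1.5/-0.75 = -2.0000
x' = 1 + -2.0000·(sin -2.9576 − sin -1.8326) = -0.5659
y' = -5 − -2.0000·(cos -2.9576 − cos -1.8326) = -6.4486

(-0.5659, -6.4486, -2.9576)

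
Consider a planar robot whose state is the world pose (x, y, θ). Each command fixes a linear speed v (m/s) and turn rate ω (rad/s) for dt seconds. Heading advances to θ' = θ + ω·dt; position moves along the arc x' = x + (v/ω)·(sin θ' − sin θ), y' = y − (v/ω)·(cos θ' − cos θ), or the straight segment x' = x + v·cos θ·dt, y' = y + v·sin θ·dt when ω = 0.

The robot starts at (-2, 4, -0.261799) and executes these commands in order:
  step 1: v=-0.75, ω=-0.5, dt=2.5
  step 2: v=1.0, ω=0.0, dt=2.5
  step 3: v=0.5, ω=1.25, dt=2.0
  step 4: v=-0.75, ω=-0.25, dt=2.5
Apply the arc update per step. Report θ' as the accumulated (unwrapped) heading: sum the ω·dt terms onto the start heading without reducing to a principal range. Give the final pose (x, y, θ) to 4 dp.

step 1: θ'=-1.5118 (R=1.5000) → pose (-3.1092, 5.3604, -1.5118)
step 2: θ'=-1.5118 (straight) → pose (-2.9618, 2.8648, -1.5118)
step 3: θ'=0.9882 (R=0.4000) → pose (-2.2284, 2.6683, 0.9882)
step 4: θ'=0.3632 (R=3.0000) → pose (-3.6677, 1.5146, 0.3632)

(-3.6677, 1.5146, 0.3632)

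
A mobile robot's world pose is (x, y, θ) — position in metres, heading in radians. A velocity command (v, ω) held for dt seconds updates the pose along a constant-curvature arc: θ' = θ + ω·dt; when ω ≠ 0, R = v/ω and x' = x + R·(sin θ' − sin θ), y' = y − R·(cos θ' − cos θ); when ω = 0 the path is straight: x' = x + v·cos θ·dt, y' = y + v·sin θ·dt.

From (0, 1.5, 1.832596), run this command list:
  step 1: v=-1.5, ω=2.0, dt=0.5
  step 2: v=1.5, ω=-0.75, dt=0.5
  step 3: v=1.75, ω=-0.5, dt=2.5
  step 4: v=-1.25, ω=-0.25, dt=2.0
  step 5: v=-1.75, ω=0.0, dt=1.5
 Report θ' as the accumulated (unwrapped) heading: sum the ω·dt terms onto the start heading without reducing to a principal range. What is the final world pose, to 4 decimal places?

step 1: θ'=2.8326 (R=-0.7500) → pose (0.4964, 0.9796, 2.8326)
step 2: θ'=2.4576 (R=-2.0000) → pose (-0.1592, 1.3348, 2.4576)
step 3: θ'=1.2076 (R=-3.5000) → pose (-1.2193, 5.2909, 1.2076)
step 4: θ'=0.7076 (R=5.0000) → pose (-2.6430, 3.2676, 0.7076)
step 5: θ'=0.7076 (straight) → pose (-4.6378, 1.5614, 0.7076)

(-4.6378, 1.5614, 0.7076)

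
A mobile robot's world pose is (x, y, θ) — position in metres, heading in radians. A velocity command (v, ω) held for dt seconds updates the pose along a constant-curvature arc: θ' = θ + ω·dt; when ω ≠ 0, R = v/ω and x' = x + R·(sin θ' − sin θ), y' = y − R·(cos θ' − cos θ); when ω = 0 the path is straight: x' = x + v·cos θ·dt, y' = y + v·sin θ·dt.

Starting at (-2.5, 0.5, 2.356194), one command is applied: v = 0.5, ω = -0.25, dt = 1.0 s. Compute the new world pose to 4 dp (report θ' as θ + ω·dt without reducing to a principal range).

(-2.8059, 0.8938, 2.1062)

θ' = 2.3562 + -0.25·1.0 = 2.1062
R = v/ω = 0.5/-0.25 = -2.0000
x' = -2.5 + -2.0000·(sin 2.1062 − sin 2.3562) = -2.8059
y' = 0.5 − -2.0000·(cos 2.1062 − cos 2.3562) = 0.8938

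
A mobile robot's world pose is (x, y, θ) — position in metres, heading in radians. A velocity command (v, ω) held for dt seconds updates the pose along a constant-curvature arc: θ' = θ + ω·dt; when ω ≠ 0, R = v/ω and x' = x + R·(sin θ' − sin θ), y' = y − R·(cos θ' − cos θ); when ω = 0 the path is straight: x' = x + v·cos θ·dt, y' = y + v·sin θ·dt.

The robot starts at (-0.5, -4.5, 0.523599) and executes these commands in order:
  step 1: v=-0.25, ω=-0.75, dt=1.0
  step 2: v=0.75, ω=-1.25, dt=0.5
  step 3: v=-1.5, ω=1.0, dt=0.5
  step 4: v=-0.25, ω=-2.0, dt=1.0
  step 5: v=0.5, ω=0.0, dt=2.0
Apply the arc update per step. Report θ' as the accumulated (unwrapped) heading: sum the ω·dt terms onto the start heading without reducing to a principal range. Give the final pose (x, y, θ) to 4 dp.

step 1: θ'=-0.2264 (R=0.3333) → pose (-0.7415, -4.5362, -0.2264)
step 2: θ'=-0.8514 (R=-0.6000) → pose (-0.4249, -4.7255, -0.8514)
step 3: θ'=-0.3514 (R=-1.5000) → pose (-1.0368, -4.3055, -0.3514)
step 4: θ'=-2.3514 (R=0.1250) → pose (-1.0826, -4.1002, -2.3514)
step 5: θ'=-2.3514 (straight) → pose (-1.7863, -4.8107, -2.3514)

(-1.7863, -4.8107, -2.3514)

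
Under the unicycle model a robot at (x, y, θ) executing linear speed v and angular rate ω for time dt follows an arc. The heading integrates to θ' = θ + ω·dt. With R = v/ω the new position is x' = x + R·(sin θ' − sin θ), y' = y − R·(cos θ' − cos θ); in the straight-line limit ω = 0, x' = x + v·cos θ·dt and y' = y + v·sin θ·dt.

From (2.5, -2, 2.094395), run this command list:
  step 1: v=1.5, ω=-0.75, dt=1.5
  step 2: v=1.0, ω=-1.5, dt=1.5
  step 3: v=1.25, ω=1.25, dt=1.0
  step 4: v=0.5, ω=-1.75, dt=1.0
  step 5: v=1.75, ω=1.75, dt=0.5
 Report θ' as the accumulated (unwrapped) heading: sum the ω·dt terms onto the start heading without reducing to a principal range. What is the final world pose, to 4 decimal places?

(5.1610, -1.9388, -0.9056)

step 1: θ'=0.9694 (R=-2.0000) → pose (2.5830, 0.1316, 0.9694)
step 2: θ'=-1.2806 (R=-0.6667) → pose (3.7715, -0.0548, -1.2806)
step 3: θ'=-0.0306 (R=1.0000) → pose (4.6990, -0.7682, -0.0306)
step 4: θ'=-1.7806 (R=-0.2857) → pose (4.9697, -1.1133, -1.7806)
step 5: θ'=-0.9056 (R=1.0000) → pose (5.1610, -1.9388, -0.9056)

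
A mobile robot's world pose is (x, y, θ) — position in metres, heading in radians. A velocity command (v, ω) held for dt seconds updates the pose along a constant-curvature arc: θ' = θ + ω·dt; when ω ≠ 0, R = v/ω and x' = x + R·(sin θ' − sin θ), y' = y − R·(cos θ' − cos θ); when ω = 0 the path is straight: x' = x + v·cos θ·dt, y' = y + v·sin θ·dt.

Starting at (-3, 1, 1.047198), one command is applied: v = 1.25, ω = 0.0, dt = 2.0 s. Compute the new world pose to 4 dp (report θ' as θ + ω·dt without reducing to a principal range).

(-1.7500, 3.1651, 1.0472)

θ' = 1.0472 + 0.0·2.0 = 1.0472
ω = 0 → straight: x' = -3 + 1.25·cos(1.0472)·2.0 = -1.7500
y' = 1 + 1.25·sin(1.0472)·2.0 = 3.1651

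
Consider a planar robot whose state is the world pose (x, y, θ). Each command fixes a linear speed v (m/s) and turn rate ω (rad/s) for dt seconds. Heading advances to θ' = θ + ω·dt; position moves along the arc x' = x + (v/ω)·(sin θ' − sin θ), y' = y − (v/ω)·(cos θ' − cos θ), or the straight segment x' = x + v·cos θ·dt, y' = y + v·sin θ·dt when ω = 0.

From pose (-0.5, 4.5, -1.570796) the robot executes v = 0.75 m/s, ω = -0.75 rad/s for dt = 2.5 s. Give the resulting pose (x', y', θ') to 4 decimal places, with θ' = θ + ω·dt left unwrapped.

(-1.7995, 3.5459, -3.4458)

θ' = -1.5708 + -0.75·2.5 = -3.4458
R = v/ω = 0.75/-0.75 = -1.0000
x' = -0.5 + -1.0000·(sin -3.4458 − sin -1.5708) = -1.7995
y' = 4.5 − -1.0000·(cos -3.4458 − cos -1.5708) = 3.5459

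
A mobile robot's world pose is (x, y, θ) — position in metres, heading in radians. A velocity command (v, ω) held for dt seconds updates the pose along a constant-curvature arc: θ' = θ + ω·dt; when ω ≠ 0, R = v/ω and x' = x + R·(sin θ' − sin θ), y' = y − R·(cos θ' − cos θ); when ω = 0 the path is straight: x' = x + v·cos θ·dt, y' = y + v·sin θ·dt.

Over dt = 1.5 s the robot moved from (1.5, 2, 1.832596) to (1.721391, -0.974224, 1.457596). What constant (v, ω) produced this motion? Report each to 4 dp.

v = -2.0000, ω = -0.2500

Δθ = 1.457596 − 1.832596 = -0.375000
ω = Δθ/dt = -0.375000/1.5 = -0.2500
R = −Δy/(cos θ' − cos θ) = 8.0000
v = R·ω = 8.0000·-0.2500 = -2.0000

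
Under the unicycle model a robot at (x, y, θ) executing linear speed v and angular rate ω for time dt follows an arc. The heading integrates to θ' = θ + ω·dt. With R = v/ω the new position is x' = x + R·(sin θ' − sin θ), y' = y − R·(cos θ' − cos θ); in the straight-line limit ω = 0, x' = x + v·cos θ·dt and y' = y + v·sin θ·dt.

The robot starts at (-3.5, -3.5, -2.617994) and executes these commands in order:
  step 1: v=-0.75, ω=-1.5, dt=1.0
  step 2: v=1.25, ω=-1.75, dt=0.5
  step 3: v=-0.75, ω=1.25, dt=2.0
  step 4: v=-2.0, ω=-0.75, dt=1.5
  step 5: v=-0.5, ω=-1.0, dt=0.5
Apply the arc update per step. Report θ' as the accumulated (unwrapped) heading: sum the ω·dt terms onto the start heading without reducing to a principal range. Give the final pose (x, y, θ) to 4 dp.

step 1: θ'=-4.1180 (R=0.5000) → pose (-2.8358, -3.6530, -4.1180)
step 2: θ'=-4.9930 (R=-0.7143) → pose (-2.9303, -3.0552, -4.9930)
step 3: θ'=-2.4930 (R=-0.6000) → pose (-1.9914, -3.6995, -2.4930)
step 4: θ'=-3.6180 (R=2.6667) → pose (0.8424, -3.4549, -3.6180)
step 5: θ'=-4.1180 (R=0.5000) → pose (1.0273, -3.6192, -4.1180)

(1.0273, -3.6192, -4.1180)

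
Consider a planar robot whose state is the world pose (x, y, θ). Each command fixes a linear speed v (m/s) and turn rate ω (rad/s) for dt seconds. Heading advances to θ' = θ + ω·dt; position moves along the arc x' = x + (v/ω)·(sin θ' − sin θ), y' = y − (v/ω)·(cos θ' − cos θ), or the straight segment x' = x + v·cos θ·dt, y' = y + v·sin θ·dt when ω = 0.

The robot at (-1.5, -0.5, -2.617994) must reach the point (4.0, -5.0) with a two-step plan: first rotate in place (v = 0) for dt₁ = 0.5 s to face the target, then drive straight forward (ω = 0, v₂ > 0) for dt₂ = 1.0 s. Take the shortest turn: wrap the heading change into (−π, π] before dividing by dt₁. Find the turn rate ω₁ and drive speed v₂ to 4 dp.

ω₁ = 3.8645, v₂ = 7.1063

heading to target = atan2(-5−-0.5, 4−-1.5) = -0.6857
Δθ = wrap(-0.6857 − -2.6180) = 1.9323; ω₁ = Δθ/dt₁ = 3.8645
distance = √((4−-1.5)² + (-5−-0.5)²) = 7.1063; v₂ = distance/dt₂ = 7.1063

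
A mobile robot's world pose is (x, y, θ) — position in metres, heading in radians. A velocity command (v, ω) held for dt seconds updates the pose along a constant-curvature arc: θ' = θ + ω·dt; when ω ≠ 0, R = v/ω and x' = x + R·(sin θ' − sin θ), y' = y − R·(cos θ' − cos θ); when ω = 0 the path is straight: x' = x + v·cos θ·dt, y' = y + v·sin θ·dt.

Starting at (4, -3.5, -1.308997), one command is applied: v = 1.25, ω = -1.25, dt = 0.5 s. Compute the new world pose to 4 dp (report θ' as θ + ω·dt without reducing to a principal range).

θ' = -1.3090 + -1.25·0.5 = -1.9340
R = v/ω = 1.25/-1.25 = -1.0000
x' = 4 + -1.0000·(sin -1.9340 − sin -1.3090) = 3.9688
y' = -3.5 − -1.0000·(cos -1.9340 − cos -1.3090) = -4.1141

(3.9688, -4.1141, -1.9340)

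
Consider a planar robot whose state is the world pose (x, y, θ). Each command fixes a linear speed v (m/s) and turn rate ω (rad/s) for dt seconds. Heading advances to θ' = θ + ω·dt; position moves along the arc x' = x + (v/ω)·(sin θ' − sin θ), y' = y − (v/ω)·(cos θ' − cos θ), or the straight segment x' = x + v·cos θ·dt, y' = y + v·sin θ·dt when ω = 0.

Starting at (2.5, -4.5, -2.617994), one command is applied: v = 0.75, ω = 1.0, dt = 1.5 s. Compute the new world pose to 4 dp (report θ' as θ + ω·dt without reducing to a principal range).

θ' = -2.6180 + 1.0·1.5 = -1.1180
R = v/ω = 0.75/1.0 = 0.7500
x' = 2.5 + 0.7500·(sin -1.1180 − sin -2.6180) = 2.2006
y' = -4.5 − 0.7500·(cos -1.1180 − cos -2.6180) = -5.4776

(2.2006, -5.4776, -1.1180)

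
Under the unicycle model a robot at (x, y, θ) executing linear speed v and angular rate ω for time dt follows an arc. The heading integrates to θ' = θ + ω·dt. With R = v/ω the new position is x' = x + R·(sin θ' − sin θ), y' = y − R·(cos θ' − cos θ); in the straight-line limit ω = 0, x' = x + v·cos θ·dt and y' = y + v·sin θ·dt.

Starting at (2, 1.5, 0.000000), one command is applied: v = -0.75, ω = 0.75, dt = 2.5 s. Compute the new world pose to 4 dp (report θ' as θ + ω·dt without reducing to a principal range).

θ' = 0.0000 + 0.75·2.5 = 1.8750
R = v/ω = -0.75/0.75 = -1.0000
x' = 2 + -1.0000·(sin 1.8750 − sin 0.0000) = 1.0459
y' = 1.5 − -1.0000·(cos 1.8750 − cos 0.0000) = 0.2005

(1.0459, 0.2005, 1.8750)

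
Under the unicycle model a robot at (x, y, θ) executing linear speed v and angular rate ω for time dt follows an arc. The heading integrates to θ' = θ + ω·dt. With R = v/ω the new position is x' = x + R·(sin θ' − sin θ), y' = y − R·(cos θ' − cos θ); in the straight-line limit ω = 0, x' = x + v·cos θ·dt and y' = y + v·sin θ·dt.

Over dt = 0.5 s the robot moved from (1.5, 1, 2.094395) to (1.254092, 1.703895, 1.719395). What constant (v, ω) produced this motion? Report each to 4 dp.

Δθ = 1.719395 − 2.094395 = -0.375000
ω = Δθ/dt = -0.375000/0.5 = -0.7500
R = −Δy/(cos θ' − cos θ) = -2.0000
v = R·ω = -2.0000·-0.7500 = 1.5000

v = 1.5000, ω = -0.7500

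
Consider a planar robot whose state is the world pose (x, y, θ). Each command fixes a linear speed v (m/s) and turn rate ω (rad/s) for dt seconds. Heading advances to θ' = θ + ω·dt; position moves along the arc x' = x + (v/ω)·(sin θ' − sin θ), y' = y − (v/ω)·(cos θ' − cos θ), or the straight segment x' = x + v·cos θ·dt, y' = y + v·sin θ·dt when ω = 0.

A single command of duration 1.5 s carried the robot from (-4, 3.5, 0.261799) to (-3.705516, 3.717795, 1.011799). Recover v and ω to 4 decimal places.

v = 0.2500, ω = 0.5000

Δθ = 1.011799 − 0.261799 = 0.750000
ω = Δθ/dt = 0.750000/1.5 = 0.5000
R = Δx/(sin θ' − sin θ) = 0.5000
v = R·ω = 0.5000·0.5000 = 0.2500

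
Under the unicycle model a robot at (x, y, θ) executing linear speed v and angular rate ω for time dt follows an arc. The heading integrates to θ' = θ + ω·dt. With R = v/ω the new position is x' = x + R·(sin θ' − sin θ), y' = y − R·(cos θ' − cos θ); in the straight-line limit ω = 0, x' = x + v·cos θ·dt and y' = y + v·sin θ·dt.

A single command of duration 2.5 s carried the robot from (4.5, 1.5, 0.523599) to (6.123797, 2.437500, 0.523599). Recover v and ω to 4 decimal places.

Δθ = 0.523599 − 0.523599 = 0.000000
ω = Δθ/dt = 0.000000/2.5 = 0.0000
ω = 0 → v = (Δx·cos θ + Δy·sin θ)/dt = 0.7500

v = 0.7500, ω = 0.0000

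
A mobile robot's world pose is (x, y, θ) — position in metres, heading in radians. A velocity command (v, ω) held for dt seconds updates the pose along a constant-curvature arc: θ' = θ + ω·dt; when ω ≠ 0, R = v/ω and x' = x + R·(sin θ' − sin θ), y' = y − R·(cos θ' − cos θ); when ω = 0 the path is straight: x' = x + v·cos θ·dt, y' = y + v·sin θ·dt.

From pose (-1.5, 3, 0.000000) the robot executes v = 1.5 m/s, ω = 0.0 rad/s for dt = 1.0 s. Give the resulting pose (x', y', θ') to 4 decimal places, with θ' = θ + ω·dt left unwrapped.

θ' = 0.0000 + 0.0·1.0 = 0.0000
ω = 0 → straight: x' = -1.5 + 1.5·cos(0.0000)·1.0 = 0.0000
y' = 3 + 1.5·sin(0.0000)·1.0 = 3.0000

(0.0000, 3.0000, 0.0000)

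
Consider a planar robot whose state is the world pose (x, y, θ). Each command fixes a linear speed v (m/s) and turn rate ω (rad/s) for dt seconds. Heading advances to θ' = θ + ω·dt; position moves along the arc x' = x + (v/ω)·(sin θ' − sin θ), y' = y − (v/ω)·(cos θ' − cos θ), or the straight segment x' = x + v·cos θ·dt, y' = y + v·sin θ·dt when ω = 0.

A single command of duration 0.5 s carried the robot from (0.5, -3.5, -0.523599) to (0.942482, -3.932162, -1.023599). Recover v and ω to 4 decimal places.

Δθ = -1.023599 − -0.523599 = -0.500000
ω = Δθ/dt = -0.500000/0.5 = -1.0000
R = Δx/(sin θ' − sin θ) = -1.2500
v = R·ω = -1.2500·-1.0000 = 1.2500

v = 1.2500, ω = -1.0000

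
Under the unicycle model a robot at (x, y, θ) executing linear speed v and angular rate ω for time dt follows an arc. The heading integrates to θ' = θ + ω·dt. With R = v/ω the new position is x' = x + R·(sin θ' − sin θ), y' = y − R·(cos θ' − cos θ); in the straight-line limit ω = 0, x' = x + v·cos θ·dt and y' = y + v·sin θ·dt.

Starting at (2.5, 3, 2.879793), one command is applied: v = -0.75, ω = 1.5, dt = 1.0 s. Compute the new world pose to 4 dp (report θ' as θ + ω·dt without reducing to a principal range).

θ' = 2.8798 + 1.5·1.0 = 4.3798
R = v/ω = -0.75/1.5 = -0.5000
x' = 2.5 + -0.5000·(sin 4.3798 − sin 2.8798) = 3.1020
y' = 3 − -0.5000·(cos 4.3798 − cos 2.8798) = 3.3197

(3.1020, 3.3197, 4.3798)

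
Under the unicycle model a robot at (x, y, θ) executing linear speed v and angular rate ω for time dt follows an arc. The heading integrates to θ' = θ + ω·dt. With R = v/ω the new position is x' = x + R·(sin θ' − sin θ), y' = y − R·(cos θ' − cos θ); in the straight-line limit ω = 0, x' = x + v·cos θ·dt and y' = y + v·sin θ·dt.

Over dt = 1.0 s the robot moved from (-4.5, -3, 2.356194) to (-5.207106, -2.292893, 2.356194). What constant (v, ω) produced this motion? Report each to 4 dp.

Δθ = 2.356194 − 2.356194 = 0.000000
ω = Δθ/dt = 0.000000/1.0 = 0.0000
ω = 0 → v = (Δx·cos θ + Δy·sin θ)/dt = 1.0000

v = 1.0000, ω = 0.0000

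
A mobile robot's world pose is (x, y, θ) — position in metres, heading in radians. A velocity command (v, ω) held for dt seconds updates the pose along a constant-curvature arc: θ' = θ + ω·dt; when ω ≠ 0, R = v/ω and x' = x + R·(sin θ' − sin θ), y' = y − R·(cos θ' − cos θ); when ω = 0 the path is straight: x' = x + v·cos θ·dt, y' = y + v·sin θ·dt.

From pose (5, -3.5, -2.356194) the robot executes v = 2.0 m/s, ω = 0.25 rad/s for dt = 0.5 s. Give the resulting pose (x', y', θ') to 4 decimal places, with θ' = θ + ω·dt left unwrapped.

(4.3389, -4.2494, -2.2312)

θ' = -2.3562 + 0.25·0.5 = -2.2312
R = v/ω = 2.0/0.25 = 8.0000
x' = 5 + 8.0000·(sin -2.2312 − sin -2.3562) = 4.3389
y' = -3.5 − 8.0000·(cos -2.2312 − cos -2.3562) = -4.2494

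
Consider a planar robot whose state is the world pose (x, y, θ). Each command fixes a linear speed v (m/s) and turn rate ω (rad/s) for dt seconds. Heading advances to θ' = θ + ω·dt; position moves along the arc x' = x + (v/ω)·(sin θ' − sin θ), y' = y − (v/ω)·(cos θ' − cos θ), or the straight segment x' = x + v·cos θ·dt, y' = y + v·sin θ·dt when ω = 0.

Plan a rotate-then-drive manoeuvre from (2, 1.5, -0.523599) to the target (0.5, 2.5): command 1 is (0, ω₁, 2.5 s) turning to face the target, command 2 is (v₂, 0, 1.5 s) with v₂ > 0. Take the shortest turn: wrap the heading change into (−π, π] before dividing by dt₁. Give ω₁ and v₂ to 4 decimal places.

ω₁ = 1.2309, v₂ = 1.2019

heading to target = atan2(2.5−1.5, 0.5−2) = 2.5536
Δθ = wrap(2.5536 − -0.5236) = 3.0772; ω₁ = Δθ/dt₁ = 1.2309
distance = √((0.5−2)² + (2.5−1.5)²) = 1.8028; v₂ = distance/dt₂ = 1.2019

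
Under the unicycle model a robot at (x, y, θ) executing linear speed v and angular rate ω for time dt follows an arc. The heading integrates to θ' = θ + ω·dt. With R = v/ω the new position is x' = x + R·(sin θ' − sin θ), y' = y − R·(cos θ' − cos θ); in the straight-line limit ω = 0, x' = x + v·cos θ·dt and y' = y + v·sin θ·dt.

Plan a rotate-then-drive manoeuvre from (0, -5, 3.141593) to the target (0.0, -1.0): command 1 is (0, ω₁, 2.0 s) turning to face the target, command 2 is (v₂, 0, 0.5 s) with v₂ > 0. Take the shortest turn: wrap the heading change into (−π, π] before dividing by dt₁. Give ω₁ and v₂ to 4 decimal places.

heading to target = atan2(-1−-5, 0−0) = 1.5708
Δθ = wrap(1.5708 − 3.1416) = -1.5708; ω₁ = Δθ/dt₁ = -0.7854
distance = √((0−0)² + (-1−-5)²) = 4.0000; v₂ = distance/dt₂ = 8.0000

ω₁ = -0.7854, v₂ = 8.0000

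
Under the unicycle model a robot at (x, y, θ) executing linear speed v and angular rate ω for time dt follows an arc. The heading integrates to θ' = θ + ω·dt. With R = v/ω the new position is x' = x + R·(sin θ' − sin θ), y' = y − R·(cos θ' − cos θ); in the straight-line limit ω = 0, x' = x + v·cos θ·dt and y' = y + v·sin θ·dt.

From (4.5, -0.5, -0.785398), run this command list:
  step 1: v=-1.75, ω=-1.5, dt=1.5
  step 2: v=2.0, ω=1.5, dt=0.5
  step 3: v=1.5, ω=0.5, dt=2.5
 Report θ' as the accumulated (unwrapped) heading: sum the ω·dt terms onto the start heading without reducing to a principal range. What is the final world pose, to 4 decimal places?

step 1: θ'=-3.0354 (R=1.1667) → pose (5.2013, 1.4851, -3.0354)
step 2: θ'=-2.2854 (R=1.3333) → pose (4.3355, 1.0330, -2.2854)
step 3: θ'=-1.0354 (R=3.0000) → pose (4.0214, -2.4635, -1.0354)

(4.0214, -2.4635, -1.0354)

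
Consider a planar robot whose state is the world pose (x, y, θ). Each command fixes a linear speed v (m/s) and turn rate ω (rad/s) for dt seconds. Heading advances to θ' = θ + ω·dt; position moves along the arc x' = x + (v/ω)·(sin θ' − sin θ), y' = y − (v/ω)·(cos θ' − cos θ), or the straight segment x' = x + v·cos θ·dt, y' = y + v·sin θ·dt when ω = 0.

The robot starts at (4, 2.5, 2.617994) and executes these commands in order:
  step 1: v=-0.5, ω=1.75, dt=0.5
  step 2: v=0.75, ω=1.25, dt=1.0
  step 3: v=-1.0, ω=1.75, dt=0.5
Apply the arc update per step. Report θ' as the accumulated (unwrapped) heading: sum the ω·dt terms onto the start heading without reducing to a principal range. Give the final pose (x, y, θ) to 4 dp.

step 1: θ'=3.4930 (R=-0.2857) → pose (4.2412, 2.4792, 3.4930)
step 2: θ'=4.7430 (R=0.6000) → pose (3.8480, 1.8975, 4.7430)
step 3: θ'=5.6180 (R=-0.5714) → pose (3.6295, 2.3296, 5.6180)

(3.6295, 2.3296, 5.6180)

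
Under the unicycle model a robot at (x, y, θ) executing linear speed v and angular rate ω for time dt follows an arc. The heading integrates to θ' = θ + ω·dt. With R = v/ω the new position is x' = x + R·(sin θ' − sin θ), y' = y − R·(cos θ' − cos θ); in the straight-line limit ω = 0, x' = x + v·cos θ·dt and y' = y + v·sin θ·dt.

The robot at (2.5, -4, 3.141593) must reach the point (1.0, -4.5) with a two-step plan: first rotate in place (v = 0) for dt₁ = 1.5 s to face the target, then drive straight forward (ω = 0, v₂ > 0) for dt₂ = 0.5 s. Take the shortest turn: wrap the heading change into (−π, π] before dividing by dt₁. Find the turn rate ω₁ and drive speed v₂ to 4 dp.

ω₁ = 0.2145, v₂ = 3.1623

heading to target = atan2(-4.5−-4, 1−2.5) = -2.8198
Δθ = wrap(-2.8198 − 3.1416) = 0.3218; ω₁ = Δθ/dt₁ = 0.2145
distance = √((1−2.5)² + (-4.5−-4)²) = 1.5811; v₂ = distance/dt₂ = 3.1623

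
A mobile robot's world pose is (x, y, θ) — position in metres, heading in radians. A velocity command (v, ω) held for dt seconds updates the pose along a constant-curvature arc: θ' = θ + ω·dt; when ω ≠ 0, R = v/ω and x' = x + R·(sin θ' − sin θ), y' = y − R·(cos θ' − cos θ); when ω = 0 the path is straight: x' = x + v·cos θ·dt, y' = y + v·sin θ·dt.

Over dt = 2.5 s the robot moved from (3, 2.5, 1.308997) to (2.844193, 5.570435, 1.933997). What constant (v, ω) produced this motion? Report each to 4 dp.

v = 1.2500, ω = 0.2500

Δθ = 1.933997 − 1.308997 = 0.625000
ω = Δθ/dt = 0.625000/2.5 = 0.2500
R = −Δy/(cos θ' − cos θ) = 5.0000
v = R·ω = 5.0000·0.2500 = 1.2500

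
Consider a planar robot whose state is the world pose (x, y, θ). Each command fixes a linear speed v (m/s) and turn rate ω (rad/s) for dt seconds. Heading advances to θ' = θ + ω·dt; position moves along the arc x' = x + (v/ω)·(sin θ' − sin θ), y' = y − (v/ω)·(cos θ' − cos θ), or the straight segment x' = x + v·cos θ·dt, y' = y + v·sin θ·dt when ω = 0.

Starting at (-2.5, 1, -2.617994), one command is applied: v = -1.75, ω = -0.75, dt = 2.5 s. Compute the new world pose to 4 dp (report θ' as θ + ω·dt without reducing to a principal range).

θ' = -2.6180 + -0.75·2.5 = -4.4930
R = v/ω = -1.75/-0.75 = 2.3333
x' = -2.5 + 2.3333·(sin -4.4930 − sin -2.6180) = 0.9441
y' = 1 − 2.3333·(cos -4.4930 − cos -2.6180) = -0.5129

(0.9441, -0.5129, -4.4930)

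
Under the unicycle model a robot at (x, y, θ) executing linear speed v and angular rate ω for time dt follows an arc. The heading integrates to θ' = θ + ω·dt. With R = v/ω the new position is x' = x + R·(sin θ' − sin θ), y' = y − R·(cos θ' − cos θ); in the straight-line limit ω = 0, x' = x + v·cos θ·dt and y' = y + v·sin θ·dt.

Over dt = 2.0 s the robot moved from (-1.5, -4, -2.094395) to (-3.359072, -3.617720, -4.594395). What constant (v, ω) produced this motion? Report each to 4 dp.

v = 1.2500, ω = -1.2500

Δθ = -4.594395 − -2.094395 = -2.500000
ω = Δθ/dt = -2.500000/2.0 = -1.2500
R = Δx/(sin θ' − sin θ) = -1.0000
v = R·ω = -1.0000·-1.2500 = 1.2500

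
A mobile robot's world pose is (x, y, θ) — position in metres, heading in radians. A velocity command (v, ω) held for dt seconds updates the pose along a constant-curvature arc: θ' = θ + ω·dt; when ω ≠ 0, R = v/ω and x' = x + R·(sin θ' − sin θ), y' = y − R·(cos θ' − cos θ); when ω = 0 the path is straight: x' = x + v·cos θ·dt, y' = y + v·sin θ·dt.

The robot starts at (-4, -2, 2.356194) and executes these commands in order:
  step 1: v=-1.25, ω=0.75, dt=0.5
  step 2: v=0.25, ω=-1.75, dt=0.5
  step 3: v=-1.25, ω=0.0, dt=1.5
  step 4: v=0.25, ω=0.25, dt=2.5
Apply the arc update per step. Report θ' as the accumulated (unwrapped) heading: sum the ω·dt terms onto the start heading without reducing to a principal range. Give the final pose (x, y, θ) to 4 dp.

(-3.3848, -3.5499, 2.4812)

step 1: θ'=2.7312 (R=-1.6667) → pose (-3.4864, -2.3498, 2.7312)
step 2: θ'=1.8562 (R=-0.1429) → pose (-3.5665, -2.2590, 1.8562)
step 3: θ'=1.8562 (straight) → pose (-3.0386, -4.0581, 1.8562)
step 4: θ'=2.4812 (R=1.0000) → pose (-3.3848, -3.5499, 2.4812)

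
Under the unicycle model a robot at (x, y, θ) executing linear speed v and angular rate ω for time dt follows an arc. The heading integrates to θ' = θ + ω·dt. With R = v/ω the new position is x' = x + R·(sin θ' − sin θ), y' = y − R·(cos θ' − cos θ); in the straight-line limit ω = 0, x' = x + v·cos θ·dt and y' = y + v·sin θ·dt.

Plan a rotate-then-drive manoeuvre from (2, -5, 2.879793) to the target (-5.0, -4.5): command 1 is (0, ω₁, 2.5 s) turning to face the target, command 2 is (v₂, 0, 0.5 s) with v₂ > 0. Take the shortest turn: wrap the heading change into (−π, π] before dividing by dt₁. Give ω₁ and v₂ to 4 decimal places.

heading to target = atan2(-4.5−-5, -5−2) = 3.0703
Δθ = wrap(3.0703 − 2.8798) = 0.1905; ω₁ = Δθ/dt₁ = 0.0762
distance = √((-5−2)² + (-4.5−-5)²) = 7.0178; v₂ = distance/dt₂ = 14.0357

ω₁ = 0.0762, v₂ = 14.0357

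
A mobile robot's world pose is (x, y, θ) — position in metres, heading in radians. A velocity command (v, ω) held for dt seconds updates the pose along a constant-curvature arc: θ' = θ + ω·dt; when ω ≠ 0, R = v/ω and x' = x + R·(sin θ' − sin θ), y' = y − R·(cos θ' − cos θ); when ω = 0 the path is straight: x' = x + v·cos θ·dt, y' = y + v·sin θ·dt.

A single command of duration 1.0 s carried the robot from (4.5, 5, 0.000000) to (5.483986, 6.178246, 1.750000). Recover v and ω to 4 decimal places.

v = 1.7500, ω = 1.7500

Δθ = 1.750000 − 0.000000 = 1.750000
ω = Δθ/dt = 1.750000/1.0 = 1.7500
R = −Δy/(cos θ' − cos θ) = 1.0000
v = R·ω = 1.0000·1.7500 = 1.7500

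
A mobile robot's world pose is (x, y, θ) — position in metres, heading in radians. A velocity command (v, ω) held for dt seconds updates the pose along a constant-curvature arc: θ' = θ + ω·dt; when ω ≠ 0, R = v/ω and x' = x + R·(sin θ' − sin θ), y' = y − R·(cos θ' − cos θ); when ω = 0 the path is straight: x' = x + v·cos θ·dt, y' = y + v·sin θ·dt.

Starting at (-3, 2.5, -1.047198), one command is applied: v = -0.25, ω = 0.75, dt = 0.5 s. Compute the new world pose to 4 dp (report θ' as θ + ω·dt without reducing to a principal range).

θ' = -1.0472 + 0.75·0.5 = -0.6722
R = v/ω = -0.25/0.75 = -0.3333
x' = -3 + -0.3333·(sin -0.6722 − sin -1.0472) = -3.0811
y' = 2.5 − -0.3333·(cos -0.6722 − cos -1.0472) = 2.5942

(-3.0811, 2.5942, -0.6722)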